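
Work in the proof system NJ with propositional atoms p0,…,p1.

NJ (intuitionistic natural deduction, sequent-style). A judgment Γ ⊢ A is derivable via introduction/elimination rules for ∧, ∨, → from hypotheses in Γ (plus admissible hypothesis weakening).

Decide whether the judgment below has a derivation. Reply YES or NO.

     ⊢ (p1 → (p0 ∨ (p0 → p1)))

Proof tree:
[→I]  ⊢ (p1 → (p0 ∨ (p0 → p1)))
  [∨I₂] p1 ⊢ (p0 ∨ (p0 → p1))
    [→I] p1 ⊢ (p0 → p1)
      [Wk] p1, p0 ⊢ p1
        [Ax] p1 ⊢ p1

Result: YES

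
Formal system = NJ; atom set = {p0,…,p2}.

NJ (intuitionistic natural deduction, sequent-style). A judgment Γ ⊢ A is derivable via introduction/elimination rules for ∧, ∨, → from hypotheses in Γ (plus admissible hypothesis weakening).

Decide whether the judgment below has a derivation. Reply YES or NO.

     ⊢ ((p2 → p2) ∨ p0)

Derivation (root first):
[∨I₁]  ⊢ ((p2 → p2) ∨ p0)
  [→I]  ⊢ (p2 → p2)
    [Ax] p2 ⊢ p2

Result: YES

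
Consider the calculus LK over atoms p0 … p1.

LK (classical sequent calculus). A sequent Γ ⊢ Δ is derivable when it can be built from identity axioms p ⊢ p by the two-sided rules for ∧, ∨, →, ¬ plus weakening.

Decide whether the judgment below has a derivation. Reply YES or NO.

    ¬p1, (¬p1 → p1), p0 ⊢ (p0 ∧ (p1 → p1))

Derivation (root first):
[∧R] ¬p1, (¬p1 → p1), p0 ⊢ (p0 ∧ (p1 → p1))
  [Ax] p0 ⊢ p0
  [→L] ¬p1, (¬p1 → p1) ⊢ (p1 → p1)
    [¬R] ¬p1 ⊢ ¬p1
      [¬L] p1, ¬p1 ⊢ 
        [Ax] p1 ⊢ p1
    [WL] p1 ⊢ (p1 → p1)
      [→R]  ⊢ (p1 → p1)
        [Ax] p1 ⊢ p1

Result: YES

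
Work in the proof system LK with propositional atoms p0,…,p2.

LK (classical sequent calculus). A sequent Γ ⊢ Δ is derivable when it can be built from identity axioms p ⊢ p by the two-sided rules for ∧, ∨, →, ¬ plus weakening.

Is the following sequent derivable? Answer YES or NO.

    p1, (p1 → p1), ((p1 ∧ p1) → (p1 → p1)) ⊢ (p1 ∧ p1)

Derivation (root first):
[→L] p1, (p1 → p1), ((p1 ∧ p1) → (p1 → p1)) ⊢ (p1 ∧ p1)
  [∧R] p1, (p1 → p1) ⊢ (p1 ∧ p1)
    [Ax] p1 ⊢ p1
    [→L] p1, (p1 → p1) ⊢ p1
      [Ax] p1 ⊢ p1
      [Ax] p1 ⊢ p1
  [∧R] p1, (p1 → p1) ⊢ (p1 ∧ p1)
    [Ax] p1 ⊢ p1
    [→L] p1, (p1 → p1) ⊢ p1
      [Ax] p1 ⊢ p1
      [Ax] p1 ⊢ p1

Result: YES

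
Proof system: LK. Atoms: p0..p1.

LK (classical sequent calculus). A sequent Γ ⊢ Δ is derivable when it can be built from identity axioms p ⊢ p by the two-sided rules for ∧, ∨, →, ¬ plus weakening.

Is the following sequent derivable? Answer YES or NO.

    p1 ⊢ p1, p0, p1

Derivation (root first):
[WR] p1 ⊢ p1, p0, p1
  [WR] p1 ⊢ p1, p0
    [Ax] p1 ⊢ p1

Result: YES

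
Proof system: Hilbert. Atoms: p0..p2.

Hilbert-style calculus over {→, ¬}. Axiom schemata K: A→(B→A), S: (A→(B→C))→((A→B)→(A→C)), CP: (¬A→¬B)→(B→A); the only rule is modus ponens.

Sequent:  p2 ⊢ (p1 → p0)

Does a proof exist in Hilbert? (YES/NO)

Search for a countermodel by truth-table:
  v=000: Γ:[p2=F] Δ:[(p1 → p0)=T] refutes=False
  v=001: Γ:[p2=T] Δ:[(p1 → p0)=T] refutes=False
  v=010: Γ:[p2=F] Δ:[(p1 → p0)=F] refutes=False
  v=011: Γ:[p2=T] Δ:[(p1 → p0)=F] refutes=True  ← countermodel

Result: NO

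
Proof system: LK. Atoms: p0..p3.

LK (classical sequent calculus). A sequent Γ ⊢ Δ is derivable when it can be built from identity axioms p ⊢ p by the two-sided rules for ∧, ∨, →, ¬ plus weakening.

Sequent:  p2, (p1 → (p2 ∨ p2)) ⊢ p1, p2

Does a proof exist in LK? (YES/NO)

Proof tree:
[→L] p2, (p1 → (p2 ∨ p2)) ⊢ p1, p2
  [WR] p2 ⊢ p2, p1
    [Ax] p2 ⊢ p2
  [∨L] (p2 ∨ p2) ⊢ p1, p2
    [WR] p2 ⊢ p2, p1
      [Ax] p2 ⊢ p2
    [WR] p2 ⊢ p2, p1
      [Ax] p2 ⊢ p2

Result: YES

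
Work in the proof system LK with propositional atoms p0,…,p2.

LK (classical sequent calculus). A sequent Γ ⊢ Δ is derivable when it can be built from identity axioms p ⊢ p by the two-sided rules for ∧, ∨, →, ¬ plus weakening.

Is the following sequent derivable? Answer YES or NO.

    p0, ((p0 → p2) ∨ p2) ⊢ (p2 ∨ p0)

Derivation trace:
[∨R] p0, ((p0 → p2) ∨ p2) ⊢ (p2 ∨ p0)
  [∨L] p0, ((p0 → p2) ∨ p2) ⊢ p2, p0
    [→L] p0, (p0 → p2) ⊢ p2
      [Ax] p0 ⊢ p0
      [Ax] p2 ⊢ p2
    [WL] p0, p2 ⊢ p0
      [Ax] p0 ⊢ p0

Result: YES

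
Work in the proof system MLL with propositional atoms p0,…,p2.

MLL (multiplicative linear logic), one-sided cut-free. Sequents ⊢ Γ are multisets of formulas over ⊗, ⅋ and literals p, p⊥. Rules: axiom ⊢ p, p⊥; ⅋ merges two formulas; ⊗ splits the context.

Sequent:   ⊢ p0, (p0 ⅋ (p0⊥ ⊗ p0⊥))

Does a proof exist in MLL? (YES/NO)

Proof tree:
[⅋]  ⊢ p0, (p0 ⅋ (p0⊥ ⊗ p0⊥))
  [⊗]  ⊢ p0, p0, (p0⊥ ⊗ p0⊥)
    [Ax]  ⊢ p0, p0⊥
    [Ax]  ⊢ p0, p0⊥

Result: YES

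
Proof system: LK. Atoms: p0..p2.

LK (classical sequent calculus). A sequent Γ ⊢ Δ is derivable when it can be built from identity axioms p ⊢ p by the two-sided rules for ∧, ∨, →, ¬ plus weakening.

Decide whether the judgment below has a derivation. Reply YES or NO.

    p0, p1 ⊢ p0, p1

Derivation trace:
[WR] p0, p1 ⊢ p0, p1
  [WL] p0, p1 ⊢ p0
    [Ax] p0 ⊢ p0

Result: YES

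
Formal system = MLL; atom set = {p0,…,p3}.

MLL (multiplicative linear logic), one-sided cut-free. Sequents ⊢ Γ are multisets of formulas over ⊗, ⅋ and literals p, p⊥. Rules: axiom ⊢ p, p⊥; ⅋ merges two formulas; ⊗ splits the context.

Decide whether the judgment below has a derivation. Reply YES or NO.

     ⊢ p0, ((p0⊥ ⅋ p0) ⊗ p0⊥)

Derivation (root first):
[⊗]  ⊢ p0, ((p0⊥ ⅋ p0) ⊗ p0⊥)
  [⅋]  ⊢ (p0⊥ ⅋ p0)
    [Ax]  ⊢ p0, p0⊥
  [Ax]  ⊢ p0, p0⊥

Result: YES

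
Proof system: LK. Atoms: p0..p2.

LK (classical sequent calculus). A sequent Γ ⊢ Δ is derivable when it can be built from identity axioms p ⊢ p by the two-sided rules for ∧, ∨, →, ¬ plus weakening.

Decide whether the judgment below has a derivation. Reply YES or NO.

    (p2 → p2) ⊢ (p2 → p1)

Enumerate valuations to refute Γ ⊢ Δ:
  v=000: Γ:[(p2 → p2)=T] Δ:[(p2 → p1)=T] refutes=False
  v=001: Γ:[(p2 → p2)=T] Δ:[(p2 → p1)=F] refutes=True  ← countermodel

Result: NO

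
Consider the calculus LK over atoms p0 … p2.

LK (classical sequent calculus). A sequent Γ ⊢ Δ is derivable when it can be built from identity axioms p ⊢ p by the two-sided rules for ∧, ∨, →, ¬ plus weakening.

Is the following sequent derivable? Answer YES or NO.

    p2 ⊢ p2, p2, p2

Derivation trace:
[WR] p2 ⊢ p2, p2, p2
  [WR] p2 ⊢ p2, p2
    [Ax] p2 ⊢ p2

Result: YES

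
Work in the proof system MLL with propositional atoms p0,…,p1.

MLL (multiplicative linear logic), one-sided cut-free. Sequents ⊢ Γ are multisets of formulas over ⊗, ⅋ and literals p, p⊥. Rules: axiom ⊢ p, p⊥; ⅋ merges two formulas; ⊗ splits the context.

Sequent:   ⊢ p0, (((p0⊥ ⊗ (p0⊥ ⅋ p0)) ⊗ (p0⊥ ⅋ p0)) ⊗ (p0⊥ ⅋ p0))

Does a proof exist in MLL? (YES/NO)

Derivation (root first):
[⊗]  ⊢ p0, (((p0⊥ ⊗ (p0⊥ ⅋ p0)) ⊗ (p0⊥ ⅋ p0)) ⊗ (p0⊥ ⅋ p0))
  [⊗]  ⊢ p0, ((p0⊥ ⊗ (p0⊥ ⅋ p0)) ⊗ (p0⊥ ⅋ p0))
    [⊗]  ⊢ p0, (p0⊥ ⊗ (p0⊥ ⅋ p0))
      [Ax]  ⊢ p0, p0⊥
      [⅋]  ⊢ (p0⊥ ⅋ p0)
        [Ax]  ⊢ p0, p0⊥
    [⅋]  ⊢ (p0⊥ ⅋ p0)
      [Ax]  ⊢ p0, p0⊥
  [⅋]  ⊢ (p0⊥ ⅋ p0)
    [Ax]  ⊢ p0, p0⊥

Result: YES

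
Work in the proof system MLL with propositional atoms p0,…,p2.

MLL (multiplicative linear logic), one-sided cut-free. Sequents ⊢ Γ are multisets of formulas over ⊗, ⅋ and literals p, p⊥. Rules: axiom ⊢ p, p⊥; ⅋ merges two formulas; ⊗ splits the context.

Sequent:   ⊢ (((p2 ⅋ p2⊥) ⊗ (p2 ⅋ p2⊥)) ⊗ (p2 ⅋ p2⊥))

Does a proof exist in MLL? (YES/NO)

Proof tree:
[⊗]  ⊢ (((p2 ⅋ p2⊥) ⊗ (p2 ⅋ p2⊥)) ⊗ (p2 ⅋ p2⊥))
  [⊗]  ⊢ ((p2 ⅋ p2⊥) ⊗ (p2 ⅋ p2⊥))
    [⅋]  ⊢ (p2 ⅋ p2⊥)
      [Ax]  ⊢ p2, p2⊥
    [⅋]  ⊢ (p2 ⅋ p2⊥)
      [Ax]  ⊢ p2, p2⊥
  [⅋]  ⊢ (p2 ⅋ p2⊥)
    [Ax]  ⊢ p2, p2⊥

Result: YES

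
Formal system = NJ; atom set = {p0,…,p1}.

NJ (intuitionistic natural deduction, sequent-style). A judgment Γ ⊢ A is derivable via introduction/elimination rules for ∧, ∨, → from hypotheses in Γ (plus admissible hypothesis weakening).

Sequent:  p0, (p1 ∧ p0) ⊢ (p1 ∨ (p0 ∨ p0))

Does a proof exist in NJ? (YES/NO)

Proof tree:
[∨I₂] p0, (p1 ∧ p0) ⊢ (p1 ∨ (p0 ∨ p0))
  [Wk] p0, (p1 ∧ p0) ⊢ (p0 ∨ p0)
    [∨I₁] p0 ⊢ (p0 ∨ p0)
      [Ax] p0 ⊢ p0

Result: YES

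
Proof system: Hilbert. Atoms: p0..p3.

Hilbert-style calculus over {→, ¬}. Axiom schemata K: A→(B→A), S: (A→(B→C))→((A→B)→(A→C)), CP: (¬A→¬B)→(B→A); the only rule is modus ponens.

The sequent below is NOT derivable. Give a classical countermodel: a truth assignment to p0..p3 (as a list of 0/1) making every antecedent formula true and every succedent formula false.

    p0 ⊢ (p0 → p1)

Search for a countermodel by truth-table:
  v=0000: Γ:[p0=F] Δ:[(p0 → p1)=T] refutes=False
  v=0001: Γ:[p0=F] Δ:[(p0 → p1)=T] refutes=False
  v=0010: Γ:[p0=F] Δ:[(p0 → p1)=T] refutes=False
  v=0011: Γ:[p0=F] Δ:[(p0 → p1)=T] refutes=False
  v=0100: Γ:[p0=F] Δ:[(p0 → p1)=T] refutes=False
  v=0101: Γ:[p0=F] Δ:[(p0 → p1)=T] refutes=False
  v=0110: Γ:[p0=F] Δ:[(p0 → p1)=T] refutes=False
  v=0111: Γ:[p0=F] Δ:[(p0 → p1)=T] refutes=False
  v=1000: Γ:[p0=T] Δ:[(p0 → p1)=F] refutes=True  ← countermodel

Result: [1, 0, 0, 0]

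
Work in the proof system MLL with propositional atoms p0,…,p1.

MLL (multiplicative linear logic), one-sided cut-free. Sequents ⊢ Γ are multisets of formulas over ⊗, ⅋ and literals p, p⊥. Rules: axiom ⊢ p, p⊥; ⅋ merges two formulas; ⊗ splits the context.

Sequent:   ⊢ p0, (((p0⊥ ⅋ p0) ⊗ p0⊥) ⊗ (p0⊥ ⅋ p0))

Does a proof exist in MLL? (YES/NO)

Proof tree:
[⊗]  ⊢ p0, (((p0⊥ ⅋ p0) ⊗ p0⊥) ⊗ (p0⊥ ⅋ p0))
  [⊗]  ⊢ p0, ((p0⊥ ⅋ p0) ⊗ p0⊥)
    [⅋]  ⊢ (p0⊥ ⅋ p0)
      [Ax]  ⊢ p0, p0⊥
    [Ax]  ⊢ p0, p0⊥
  [⅋]  ⊢ (p0⊥ ⅋ p0)
    [Ax]  ⊢ p0, p0⊥

Result: YES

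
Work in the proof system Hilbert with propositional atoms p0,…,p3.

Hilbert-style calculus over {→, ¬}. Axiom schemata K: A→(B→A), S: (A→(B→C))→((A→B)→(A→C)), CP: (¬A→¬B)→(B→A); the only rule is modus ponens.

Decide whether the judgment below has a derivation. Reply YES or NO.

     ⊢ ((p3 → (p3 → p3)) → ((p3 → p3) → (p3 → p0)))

Enumerate valuations to refute Γ ⊢ Δ:
  v=0000: Γ:[] Δ:[((p3 → (p3 → p3)) → ((p3 → p3) → (p3 → p0)))=T] refutes=False
  v=0001: Γ:[] Δ:[((p3 → (p3 → p3)) → ((p3 → p3) → (p3 → p0)))=F] refutes=True  ← countermodel

Result: NO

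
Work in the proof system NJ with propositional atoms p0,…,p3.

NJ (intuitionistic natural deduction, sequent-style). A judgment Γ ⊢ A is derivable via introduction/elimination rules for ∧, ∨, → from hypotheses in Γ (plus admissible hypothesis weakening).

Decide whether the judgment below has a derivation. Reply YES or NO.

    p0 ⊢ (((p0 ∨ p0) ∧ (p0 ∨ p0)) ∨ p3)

Derivation trace:
[∨I₁] p0 ⊢ (((p0 ∨ p0) ∧ (p0 ∨ p0)) ∨ p3)
  [∧I] p0 ⊢ ((p0 ∨ p0) ∧ (p0 ∨ p0))
    [∨I₂] p0 ⊢ (p0 ∨ p0)
      [Ax] p0 ⊢ p0
    [∨I₂] p0 ⊢ (p0 ∨ p0)
      [Ax] p0 ⊢ p0

Result: YES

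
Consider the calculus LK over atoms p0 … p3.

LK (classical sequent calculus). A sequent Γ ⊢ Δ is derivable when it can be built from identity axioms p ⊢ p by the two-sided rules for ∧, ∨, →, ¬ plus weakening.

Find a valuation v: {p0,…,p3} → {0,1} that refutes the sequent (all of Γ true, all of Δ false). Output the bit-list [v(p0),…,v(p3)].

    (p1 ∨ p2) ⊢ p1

Enumerate valuations to refute Γ ⊢ Δ:
  v=0000: Γ:[(p1 ∨ p2)=F] Δ:[p1=F] refutes=False
  v=0001: Γ:[(p1 ∨ p2)=F] Δ:[p1=F] refutes=False
  v=0010: Γ:[(p1 ∨ p2)=T] Δ:[p1=F] refutes=True  ← countermodel

Result: [0, 0, 1, 0]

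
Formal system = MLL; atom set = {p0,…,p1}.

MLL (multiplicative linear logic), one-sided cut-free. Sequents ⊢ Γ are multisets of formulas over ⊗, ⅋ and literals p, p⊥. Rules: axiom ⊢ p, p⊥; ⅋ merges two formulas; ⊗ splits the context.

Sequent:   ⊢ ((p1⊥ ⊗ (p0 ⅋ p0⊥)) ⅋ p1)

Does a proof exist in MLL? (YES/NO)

Proof tree:
[⅋]  ⊢ ((p1⊥ ⊗ (p0 ⅋ p0⊥)) ⅋ p1)
  [⊗]  ⊢ p1, (p1⊥ ⊗ (p0 ⅋ p0⊥))
    [Ax]  ⊢ p1, p1⊥
    [⅋]  ⊢ (p0 ⅋ p0⊥)
      [Ax]  ⊢ p0, p0⊥

Result: YES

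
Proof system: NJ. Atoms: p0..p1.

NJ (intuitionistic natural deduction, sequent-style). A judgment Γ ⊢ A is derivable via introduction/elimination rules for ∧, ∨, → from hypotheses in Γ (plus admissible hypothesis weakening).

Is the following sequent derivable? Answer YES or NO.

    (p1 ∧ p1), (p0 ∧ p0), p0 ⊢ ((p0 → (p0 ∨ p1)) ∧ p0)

Proof tree:
[∧I] (p1 ∧ p1), (p0 ∧ p0), p0 ⊢ ((p0 → (p0 ∨ p1)) ∧ p0)
  [→I] (p0 ∧ p0) ⊢ (p0 → (p0 ∨ p1))
    [∨I₁] p0, (p0 ∧ p0) ⊢ (p0 ∨ p1)
      [Wk] p0, (p0 ∧ p0) ⊢ p0
        [Ax] p0 ⊢ p0
  [Wk] p0, (p1 ∧ p1) ⊢ p0
    [Ax] p0 ⊢ p0

Result: YES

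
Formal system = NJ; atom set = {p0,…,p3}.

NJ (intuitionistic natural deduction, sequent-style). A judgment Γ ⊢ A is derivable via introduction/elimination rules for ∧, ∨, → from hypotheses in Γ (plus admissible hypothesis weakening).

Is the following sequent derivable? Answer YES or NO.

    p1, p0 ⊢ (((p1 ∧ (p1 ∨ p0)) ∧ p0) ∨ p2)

Derivation trace:
[∨I₁] p1, p0 ⊢ (((p1 ∧ (p1 ∨ p0)) ∧ p0) ∨ p2)
  [∧I] p1, p0 ⊢ ((p1 ∧ (p1 ∨ p0)) ∧ p0)
    [∧I] p1 ⊢ (p1 ∧ (p1 ∨ p0))
      [Ax] p1 ⊢ p1
      [∨I₁] p1 ⊢ (p1 ∨ p0)
        [Ax] p1 ⊢ p1
    [Ax] p0 ⊢ p0

Result: YES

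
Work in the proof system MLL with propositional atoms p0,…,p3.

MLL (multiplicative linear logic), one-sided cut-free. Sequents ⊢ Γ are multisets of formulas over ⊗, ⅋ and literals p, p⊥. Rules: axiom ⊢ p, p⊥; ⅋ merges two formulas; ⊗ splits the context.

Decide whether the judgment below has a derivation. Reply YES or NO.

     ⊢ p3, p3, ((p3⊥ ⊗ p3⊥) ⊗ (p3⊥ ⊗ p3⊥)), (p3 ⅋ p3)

Proof tree:
[⅋]  ⊢ p3, p3, ((p3⊥ ⊗ p3⊥) ⊗ (p3⊥ ⊗ p3⊥)), (p3 ⅋ p3)
  [⊗]  ⊢ p3, p3, p3, p3, ((p3⊥ ⊗ p3⊥) ⊗ (p3⊥ ⊗ p3⊥))
    [⊗]  ⊢ p3, p3, (p3⊥ ⊗ p3⊥)
      [Ax]  ⊢ p3, p3⊥
      [Ax]  ⊢ p3, p3⊥
    [⊗]  ⊢ p3, p3, (p3⊥ ⊗ p3⊥)
      [Ax]  ⊢ p3, p3⊥
      [Ax]  ⊢ p3, p3⊥

Result: YES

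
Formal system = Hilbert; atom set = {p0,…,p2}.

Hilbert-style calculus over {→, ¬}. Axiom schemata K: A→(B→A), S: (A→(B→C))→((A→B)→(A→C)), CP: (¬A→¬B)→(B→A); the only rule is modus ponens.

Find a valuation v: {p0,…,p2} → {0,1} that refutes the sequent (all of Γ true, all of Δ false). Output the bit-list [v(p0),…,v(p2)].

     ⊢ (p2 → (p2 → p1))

Enumerate valuations to refute Γ ⊢ Δ:
  v=000: Γ:[] Δ:[(p2 → (p2 → p1))=T] refutes=False
  v=001: Γ:[] Δ:[(p2 → (p2 → p1))=F] refutes=True  ← countermodel

Result: [0, 0, 1]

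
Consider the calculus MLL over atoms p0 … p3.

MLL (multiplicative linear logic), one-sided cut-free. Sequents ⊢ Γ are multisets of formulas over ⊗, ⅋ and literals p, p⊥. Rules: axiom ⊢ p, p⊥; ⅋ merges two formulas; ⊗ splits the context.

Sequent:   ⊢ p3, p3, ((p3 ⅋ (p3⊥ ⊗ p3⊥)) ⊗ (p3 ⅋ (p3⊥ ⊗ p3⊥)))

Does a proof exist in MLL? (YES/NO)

Proof tree:
[⊗]  ⊢ p3, p3, ((p3 ⅋ (p3⊥ ⊗ p3⊥)) ⊗ (p3 ⅋ (p3⊥ ⊗ p3⊥)))
  [⅋]  ⊢ p3, (p3 ⅋ (p3⊥ ⊗ p3⊥))
    [⊗]  ⊢ p3, p3, (p3⊥ ⊗ p3⊥)
      [Ax]  ⊢ p3, p3⊥
      [Ax]  ⊢ p3, p3⊥
  [⅋]  ⊢ p3, (p3 ⅋ (p3⊥ ⊗ p3⊥))
    [⊗]  ⊢ p3, p3, (p3⊥ ⊗ p3⊥)
      [Ax]  ⊢ p3, p3⊥
      [Ax]  ⊢ p3, p3⊥

Result: YES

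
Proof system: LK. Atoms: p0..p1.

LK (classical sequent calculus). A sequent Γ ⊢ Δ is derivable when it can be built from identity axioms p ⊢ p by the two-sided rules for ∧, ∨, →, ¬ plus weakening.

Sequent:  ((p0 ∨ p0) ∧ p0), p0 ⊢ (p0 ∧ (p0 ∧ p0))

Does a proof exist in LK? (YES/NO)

Derivation trace:
[∧R] ((p0 ∨ p0) ∧ p0), p0 ⊢ (p0 ∧ (p0 ∧ p0))
  [Ax] p0 ⊢ p0
  [∧L] ((p0 ∨ p0) ∧ p0) ⊢ (p0 ∧ p0)
    [∧R] (p0 ∨ p0), p0 ⊢ (p0 ∧ p0)
      [∨L] (p0 ∨ p0) ⊢ p0
        [Ax] p0 ⊢ p0
        [Ax] p0 ⊢ p0
      [Ax] p0 ⊢ p0

Result: YES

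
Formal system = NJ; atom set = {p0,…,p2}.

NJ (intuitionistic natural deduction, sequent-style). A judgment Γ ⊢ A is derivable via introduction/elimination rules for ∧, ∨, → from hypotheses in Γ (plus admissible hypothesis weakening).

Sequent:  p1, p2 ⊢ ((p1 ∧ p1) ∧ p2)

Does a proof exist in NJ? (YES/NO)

Derivation (root first):
[∧I] p1, p2 ⊢ ((p1 ∧ p1) ∧ p2)
  [∧I] p1 ⊢ (p1 ∧ p1)
    [Ax] p1 ⊢ p1
    [Ax] p1 ⊢ p1
  [Ax] p2 ⊢ p2

Result: YES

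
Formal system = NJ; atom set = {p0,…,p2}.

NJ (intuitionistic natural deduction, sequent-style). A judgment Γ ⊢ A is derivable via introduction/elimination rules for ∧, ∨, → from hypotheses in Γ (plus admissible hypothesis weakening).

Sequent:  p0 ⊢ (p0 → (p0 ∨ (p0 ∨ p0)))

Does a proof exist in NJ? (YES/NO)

Proof tree:
[Wk] p0 ⊢ (p0 → (p0 ∨ (p0 ∨ p0)))
  [→I]  ⊢ (p0 → (p0 ∨ (p0 ∨ p0)))
    [∨I₂] p0 ⊢ (p0 ∨ (p0 ∨ p0))
      [∨I₂] p0 ⊢ (p0 ∨ p0)
        [Ax] p0 ⊢ p0

Result: YES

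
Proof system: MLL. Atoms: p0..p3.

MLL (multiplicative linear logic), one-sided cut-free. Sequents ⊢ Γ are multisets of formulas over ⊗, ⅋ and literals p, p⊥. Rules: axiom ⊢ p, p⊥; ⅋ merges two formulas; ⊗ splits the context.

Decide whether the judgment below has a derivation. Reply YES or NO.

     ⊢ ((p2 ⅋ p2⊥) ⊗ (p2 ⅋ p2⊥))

Derivation trace:
[⊗]  ⊢ ((p2 ⅋ p2⊥) ⊗ (p2 ⅋ p2⊥))
  [⅋]  ⊢ (p2 ⅋ p2⊥)
    [Ax]  ⊢ p2, p2⊥
  [⅋]  ⊢ (p2 ⅋ p2⊥)
    [Ax]  ⊢ p2, p2⊥

Result: YES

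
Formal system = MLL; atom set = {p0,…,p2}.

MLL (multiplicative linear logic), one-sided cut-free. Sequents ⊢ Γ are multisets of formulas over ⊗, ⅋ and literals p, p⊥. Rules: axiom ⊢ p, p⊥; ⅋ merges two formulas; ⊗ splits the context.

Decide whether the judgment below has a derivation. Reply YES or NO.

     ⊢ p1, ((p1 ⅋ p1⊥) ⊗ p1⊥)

Derivation (root first):
[⊗]  ⊢ p1, ((p1 ⅋ p1⊥) ⊗ p1⊥)
  [⅋]  ⊢ (p1 ⅋ p1⊥)
    [Ax]  ⊢ p1, p1⊥
  [Ax]  ⊢ p1, p1⊥

Result: YES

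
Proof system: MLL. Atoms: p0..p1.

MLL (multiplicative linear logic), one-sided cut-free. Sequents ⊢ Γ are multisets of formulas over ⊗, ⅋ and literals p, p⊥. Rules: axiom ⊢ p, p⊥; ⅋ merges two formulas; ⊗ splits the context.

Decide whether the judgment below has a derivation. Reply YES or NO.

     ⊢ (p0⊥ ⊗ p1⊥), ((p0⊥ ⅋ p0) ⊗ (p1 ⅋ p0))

Derivation (root first):
[⊗]  ⊢ (p0⊥ ⊗ p1⊥), ((p0⊥ ⅋ p0) ⊗ (p1 ⅋ p0))
  [⅋]  ⊢ (p0⊥ ⅋ p0)
    [Ax]  ⊢ p0, p0⊥
  [⅋]  ⊢ (p0⊥ ⊗ p1⊥), (p1 ⅋ p0)
    [⊗]  ⊢ p0, p1, (p0⊥ ⊗ p1⊥)
      [Ax]  ⊢ p0, p0⊥
      [Ax]  ⊢ p1, p1⊥

Result: YES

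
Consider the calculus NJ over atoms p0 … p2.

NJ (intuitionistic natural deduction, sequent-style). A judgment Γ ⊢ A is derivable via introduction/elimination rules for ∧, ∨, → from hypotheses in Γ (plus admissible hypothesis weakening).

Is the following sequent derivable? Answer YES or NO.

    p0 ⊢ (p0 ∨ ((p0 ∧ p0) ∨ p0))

Proof tree:
[∨I₂] p0 ⊢ (p0 ∨ ((p0 ∧ p0) ∨ p0))
  [∨I₁] p0 ⊢ ((p0 ∧ p0) ∨ p0)
    [∧I] p0 ⊢ (p0 ∧ p0)
      [Ax] p0 ⊢ p0
      [Ax] p0 ⊢ p0

Result: YES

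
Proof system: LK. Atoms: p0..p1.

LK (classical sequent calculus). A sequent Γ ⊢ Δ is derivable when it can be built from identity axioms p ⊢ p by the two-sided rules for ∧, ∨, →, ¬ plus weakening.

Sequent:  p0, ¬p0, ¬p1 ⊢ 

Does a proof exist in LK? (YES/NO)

Derivation trace:
[¬L] p0, ¬p0, ¬p1 ⊢ 
  [WR] p0, ¬p0 ⊢ p1
    [¬L] p0, ¬p0 ⊢ 
      [Ax] p0 ⊢ p0

Result: YES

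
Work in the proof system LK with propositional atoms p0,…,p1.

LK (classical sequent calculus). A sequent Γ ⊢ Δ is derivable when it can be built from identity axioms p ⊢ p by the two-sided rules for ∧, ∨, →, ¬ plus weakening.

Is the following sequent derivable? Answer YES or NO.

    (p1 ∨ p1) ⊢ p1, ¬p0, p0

Derivation (root first):
[∨L] (p1 ∨ p1) ⊢ p1, ¬p0, p0
  [¬R] p1 ⊢ p0, ¬p0
    [WL] p0, p1 ⊢ p0
      [Ax] p0 ⊢ p0
  [WR] p1 ⊢ p1, p0
    [Ax] p1 ⊢ p1

Result: YES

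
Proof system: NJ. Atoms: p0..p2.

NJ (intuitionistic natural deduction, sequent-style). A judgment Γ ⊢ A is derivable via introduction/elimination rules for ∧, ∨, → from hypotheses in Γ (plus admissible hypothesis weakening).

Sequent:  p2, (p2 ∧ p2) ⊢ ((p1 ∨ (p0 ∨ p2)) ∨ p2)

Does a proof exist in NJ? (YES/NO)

Derivation trace:
[∨I₁] p2, (p2 ∧ p2) ⊢ ((p1 ∨ (p0 ∨ p2)) ∨ p2)
  [∨I₂] p2, (p2 ∧ p2) ⊢ (p1 ∨ (p0 ∨ p2))
    [Wk] p2, (p2 ∧ p2) ⊢ (p0 ∨ p2)
      [∨I₂] p2 ⊢ (p0 ∨ p2)
        [Ax] p2 ⊢ p2

Result: YES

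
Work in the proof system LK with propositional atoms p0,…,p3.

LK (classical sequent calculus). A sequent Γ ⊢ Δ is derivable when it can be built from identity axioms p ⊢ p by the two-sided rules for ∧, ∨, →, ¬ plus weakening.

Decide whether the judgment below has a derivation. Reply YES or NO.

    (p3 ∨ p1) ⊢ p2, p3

Search for a countermodel by truth-table:
  v=0000: Γ:[(p3 ∨ p1)=F] Δ:[p2=F, p3=F] refutes=False
  v=0001: Γ:[(p3 ∨ p1)=T] Δ:[p2=F, p3=T] refutes=False
  v=0010: Γ:[(p3 ∨ p1)=F] Δ:[p2=T, p3=F] refutes=False
  v=0011: Γ:[(p3 ∨ p1)=T] Δ:[p2=T, p3=T] refutes=False
  v=0100: Γ:[(p3 ∨ p1)=T] Δ:[p2=F, p3=F] refutes=True  ← countermodel

Result: NO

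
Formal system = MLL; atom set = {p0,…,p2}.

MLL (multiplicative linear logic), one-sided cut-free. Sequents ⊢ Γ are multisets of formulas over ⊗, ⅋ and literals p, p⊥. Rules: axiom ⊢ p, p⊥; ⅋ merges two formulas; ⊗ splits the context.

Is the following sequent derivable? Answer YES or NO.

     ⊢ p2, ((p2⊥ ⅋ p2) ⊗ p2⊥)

Derivation (root first):
[⊗]  ⊢ p2, ((p2⊥ ⅋ p2) ⊗ p2⊥)
  [⅋]  ⊢ (p2⊥ ⅋ p2)
    [Ax]  ⊢ p2, p2⊥
  [Ax]  ⊢ p2, p2⊥

Result: YES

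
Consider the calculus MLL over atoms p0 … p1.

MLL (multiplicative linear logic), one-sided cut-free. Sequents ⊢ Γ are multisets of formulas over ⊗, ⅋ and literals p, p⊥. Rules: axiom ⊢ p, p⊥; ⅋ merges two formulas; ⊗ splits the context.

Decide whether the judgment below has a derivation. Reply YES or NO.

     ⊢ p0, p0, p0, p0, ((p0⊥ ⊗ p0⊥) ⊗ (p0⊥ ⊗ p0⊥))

Derivation trace:
[⊗]  ⊢ p0, p0, p0, p0, ((p0⊥ ⊗ p0⊥) ⊗ (p0⊥ ⊗ p0⊥))
  [⊗]  ⊢ p0, p0, (p0⊥ ⊗ p0⊥)
    [Ax]  ⊢ p0, p0⊥
    [Ax]  ⊢ p0, p0⊥
  [⊗]  ⊢ p0, p0, (p0⊥ ⊗ p0⊥)
    [Ax]  ⊢ p0, p0⊥
    [Ax]  ⊢ p0, p0⊥

Result: YES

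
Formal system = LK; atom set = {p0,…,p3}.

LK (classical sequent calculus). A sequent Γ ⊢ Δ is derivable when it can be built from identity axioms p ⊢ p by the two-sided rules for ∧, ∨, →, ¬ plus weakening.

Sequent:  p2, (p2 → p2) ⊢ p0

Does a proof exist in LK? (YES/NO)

Enumerate valuations to refute Γ ⊢ Δ:
  v=0000: Γ:[p2=F, (p2 → p2)=T] Δ:[p0=F] refutes=False
  v=0001: Γ:[p2=F, (p2 → p2)=T] Δ:[p0=F] refutes=False
  v=0010: Γ:[p2=T, (p2 → p2)=T] Δ:[p0=F] refutes=True  ← countermodel

Result: NO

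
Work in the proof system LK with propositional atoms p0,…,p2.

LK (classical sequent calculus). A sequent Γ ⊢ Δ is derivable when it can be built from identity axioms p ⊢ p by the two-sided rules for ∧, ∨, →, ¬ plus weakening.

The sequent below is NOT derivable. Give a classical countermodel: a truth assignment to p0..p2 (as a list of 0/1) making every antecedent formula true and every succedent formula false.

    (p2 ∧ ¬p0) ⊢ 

Truth-table refutation:
  v=000: Γ:[(p2 ∧ ¬p0)=F] Δ:[] refutes=False
  v=001: Γ:[(p2 ∧ ¬p0)=T] Δ:[] refutes=True  ← countermodel

Result: [0, 0, 1]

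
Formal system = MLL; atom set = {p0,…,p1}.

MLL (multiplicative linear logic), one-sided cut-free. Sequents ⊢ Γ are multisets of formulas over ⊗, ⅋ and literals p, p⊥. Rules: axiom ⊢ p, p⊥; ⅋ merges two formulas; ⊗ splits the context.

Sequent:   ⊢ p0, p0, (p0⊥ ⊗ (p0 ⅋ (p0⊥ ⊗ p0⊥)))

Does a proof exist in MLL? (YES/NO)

Proof tree:
[⊗]  ⊢ p0, p0, (p0⊥ ⊗ (p0 ⅋ (p0⊥ ⊗ p0⊥)))
  [Ax]  ⊢ p0, p0⊥
  [⅋]  ⊢ p0, (p0 ⅋ (p0⊥ ⊗ p0⊥))
    [⊗]  ⊢ p0, p0, (p0⊥ ⊗ p0⊥)
      [Ax]  ⊢ p0, p0⊥
      [Ax]  ⊢ p0, p0⊥

Result: YES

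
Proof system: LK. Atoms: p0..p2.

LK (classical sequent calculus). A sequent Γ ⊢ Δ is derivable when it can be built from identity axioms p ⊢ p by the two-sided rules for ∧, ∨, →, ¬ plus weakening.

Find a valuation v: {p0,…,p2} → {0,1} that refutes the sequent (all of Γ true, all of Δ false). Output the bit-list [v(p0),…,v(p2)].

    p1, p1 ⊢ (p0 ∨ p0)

Truth-table refutation:
  v=000: Γ:[p1=F, p1=F] Δ:[(p0 ∨ p0)=F] refutes=False
  v=001: Γ:[p1=F, p1=F] Δ:[(p0 ∨ p0)=F] refutes=False
  v=010: Γ:[p1=T, p1=T] Δ:[(p0 ∨ p0)=F] refutes=True  ← countermodel

Result: [0, 1, 0]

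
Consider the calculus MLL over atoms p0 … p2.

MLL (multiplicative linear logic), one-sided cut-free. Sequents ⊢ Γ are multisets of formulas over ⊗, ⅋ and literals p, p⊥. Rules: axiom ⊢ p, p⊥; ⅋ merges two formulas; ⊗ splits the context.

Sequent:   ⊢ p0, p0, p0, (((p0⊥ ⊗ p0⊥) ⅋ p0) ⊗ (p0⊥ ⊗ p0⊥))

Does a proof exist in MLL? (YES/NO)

Proof tree:
[⊗]  ⊢ p0, p0, p0, (((p0⊥ ⊗ p0⊥) ⅋ p0) ⊗ (p0⊥ ⊗ p0⊥))
  [⅋]  ⊢ p0, ((p0⊥ ⊗ p0⊥) ⅋ p0)
    [⊗]  ⊢ p0, p0, (p0⊥ ⊗ p0⊥)
      [Ax]  ⊢ p0, p0⊥
      [Ax]  ⊢ p0, p0⊥
  [⊗]  ⊢ p0, p0, (p0⊥ ⊗ p0⊥)
    [Ax]  ⊢ p0, p0⊥
    [Ax]  ⊢ p0, p0⊥

Result: YES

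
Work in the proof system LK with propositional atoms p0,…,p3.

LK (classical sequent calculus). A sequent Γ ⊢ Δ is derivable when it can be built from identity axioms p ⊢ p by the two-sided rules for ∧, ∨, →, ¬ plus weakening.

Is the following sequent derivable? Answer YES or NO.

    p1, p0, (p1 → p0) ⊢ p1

Derivation (root first):
[→L] p1, p0, (p1 → p0) ⊢ p1
  [WL] p1, p0 ⊢ p1
    [Ax] p1 ⊢ p1
  [WL] p1, p0 ⊢ p1
    [Ax] p1 ⊢ p1

Result: YES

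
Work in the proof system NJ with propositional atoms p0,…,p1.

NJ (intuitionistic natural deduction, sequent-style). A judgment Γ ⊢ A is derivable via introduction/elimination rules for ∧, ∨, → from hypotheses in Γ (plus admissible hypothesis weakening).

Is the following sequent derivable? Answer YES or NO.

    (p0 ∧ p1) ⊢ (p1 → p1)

Derivation trace:
[Wk] (p0 ∧ p1) ⊢ (p1 → p1)
  [→I]  ⊢ (p1 → p1)
    [Ax] p1 ⊢ p1

Result: YES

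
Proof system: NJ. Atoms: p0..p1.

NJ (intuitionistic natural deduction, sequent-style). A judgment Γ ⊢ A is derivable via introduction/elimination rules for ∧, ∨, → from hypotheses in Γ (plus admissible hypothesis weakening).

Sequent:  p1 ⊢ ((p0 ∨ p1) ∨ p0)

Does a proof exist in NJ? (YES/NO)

Proof tree:
[∨I₁] p1 ⊢ ((p0 ∨ p1) ∨ p0)
  [∨I₂] p1 ⊢ (p0 ∨ p1)
    [Ax] p1 ⊢ p1

Result: YES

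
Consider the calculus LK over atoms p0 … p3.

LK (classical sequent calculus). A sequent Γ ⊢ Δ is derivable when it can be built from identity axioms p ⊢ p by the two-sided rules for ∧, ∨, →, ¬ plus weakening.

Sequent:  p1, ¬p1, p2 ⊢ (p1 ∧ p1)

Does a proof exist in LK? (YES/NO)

Proof tree:
[WL] p1, ¬p1, p2 ⊢ (p1 ∧ p1)
  [∧R] p1, ¬p1 ⊢ (p1 ∧ p1)
    [Ax] p1 ⊢ p1
    [WR] p1, ¬p1 ⊢ p1
      [¬L] p1, ¬p1 ⊢ 
        [Ax] p1 ⊢ p1

Result: YES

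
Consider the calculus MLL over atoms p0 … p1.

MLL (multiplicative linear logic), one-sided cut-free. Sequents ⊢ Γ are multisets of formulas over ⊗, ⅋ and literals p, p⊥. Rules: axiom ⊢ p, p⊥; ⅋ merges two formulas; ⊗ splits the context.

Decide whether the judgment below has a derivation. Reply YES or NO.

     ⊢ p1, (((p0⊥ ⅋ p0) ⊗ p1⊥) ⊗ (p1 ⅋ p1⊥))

Derivation trace:
[⊗]  ⊢ p1, (((p0⊥ ⅋ p0) ⊗ p1⊥) ⊗ (p1 ⅋ p1⊥))
  [⊗]  ⊢ p1, ((p0⊥ ⅋ p0) ⊗ p1⊥)
    [⅋]  ⊢ (p0⊥ ⅋ p0)
      [Ax]  ⊢ p0, p0⊥
    [Ax]  ⊢ p1, p1⊥
  [⅋]  ⊢ (p1 ⅋ p1⊥)
    [Ax]  ⊢ p1, p1⊥

Result: YES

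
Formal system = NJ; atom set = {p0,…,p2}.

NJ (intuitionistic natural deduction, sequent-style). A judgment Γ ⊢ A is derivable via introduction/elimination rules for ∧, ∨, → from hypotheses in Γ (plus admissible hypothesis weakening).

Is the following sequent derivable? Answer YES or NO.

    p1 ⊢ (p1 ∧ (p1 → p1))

Derivation (root first):
[∧I] p1 ⊢ (p1 ∧ (p1 → p1))
  [Ax] p1 ⊢ p1
  [→I]  ⊢ (p1 → p1)
    [Ax] p1 ⊢ p1

Result: YES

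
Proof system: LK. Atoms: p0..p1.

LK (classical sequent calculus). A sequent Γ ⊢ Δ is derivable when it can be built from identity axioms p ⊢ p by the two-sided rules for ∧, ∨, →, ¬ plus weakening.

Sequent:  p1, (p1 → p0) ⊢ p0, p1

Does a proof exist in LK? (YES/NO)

Derivation trace:
[WR] p1, (p1 → p0) ⊢ p0, p1
  [→L] p1, (p1 → p0) ⊢ p0
    [Ax] p1 ⊢ p1
    [Ax] p0 ⊢ p0

Result: YES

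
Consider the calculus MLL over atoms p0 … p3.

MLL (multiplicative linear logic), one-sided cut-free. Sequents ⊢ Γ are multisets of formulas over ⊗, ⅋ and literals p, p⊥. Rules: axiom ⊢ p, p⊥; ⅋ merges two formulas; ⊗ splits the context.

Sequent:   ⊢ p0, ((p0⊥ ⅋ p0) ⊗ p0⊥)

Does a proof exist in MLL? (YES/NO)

Derivation (root first):
[⊗]  ⊢ p0, ((p0⊥ ⅋ p0) ⊗ p0⊥)
  [⅋]  ⊢ (p0⊥ ⅋ p0)
    [Ax]  ⊢ p0, p0⊥
  [Ax]  ⊢ p0, p0⊥

Result: YES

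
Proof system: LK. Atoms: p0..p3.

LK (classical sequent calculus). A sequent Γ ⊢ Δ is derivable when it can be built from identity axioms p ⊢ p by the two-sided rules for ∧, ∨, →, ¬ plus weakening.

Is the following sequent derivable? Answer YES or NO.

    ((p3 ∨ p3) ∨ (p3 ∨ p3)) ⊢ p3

Proof tree:
[∨L] ((p3 ∨ p3) ∨ (p3 ∨ p3)) ⊢ p3
  [∨L] (p3 ∨ p3) ⊢ p3
    [Ax] p3 ⊢ p3
    [Ax] p3 ⊢ p3
  [∨L] (p3 ∨ p3) ⊢ p3
    [Ax] p3 ⊢ p3
    [Ax] p3 ⊢ p3

Result: YES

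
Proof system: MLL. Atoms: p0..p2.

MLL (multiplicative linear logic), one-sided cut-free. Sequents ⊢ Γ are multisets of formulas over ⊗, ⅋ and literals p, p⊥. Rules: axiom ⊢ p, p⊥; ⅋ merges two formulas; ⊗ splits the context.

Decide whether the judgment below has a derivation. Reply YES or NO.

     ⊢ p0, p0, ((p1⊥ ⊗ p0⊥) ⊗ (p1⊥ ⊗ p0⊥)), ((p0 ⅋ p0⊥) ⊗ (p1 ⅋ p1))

Derivation trace:
[⊗]  ⊢ p0, p0, ((p1⊥ ⊗ p0⊥) ⊗ (p1⊥ ⊗ p0⊥)), ((p0 ⅋ p0⊥) ⊗ (p1 ⅋ p1))
  [⅋]  ⊢ (p0 ⅋ p0⊥)
    [Ax]  ⊢ p0, p0⊥
  [⅋]  ⊢ p0, p0, ((p1⊥ ⊗ p0⊥) ⊗ (p1⊥ ⊗ p0⊥)), (p1 ⅋ p1)
    [⊗]  ⊢ p1, p0, p1, p0, ((p1⊥ ⊗ p0⊥) ⊗ (p1⊥ ⊗ p0⊥))
      [⊗]  ⊢ p1, p0, (p1⊥ ⊗ p0⊥)
        [Ax]  ⊢ p1, p1⊥
        [Ax]  ⊢ p0, p0⊥
      [⊗]  ⊢ p1, p0, (p1⊥ ⊗ p0⊥)
        [Ax]  ⊢ p1, p1⊥
        [Ax]  ⊢ p0, p0⊥

Result: YES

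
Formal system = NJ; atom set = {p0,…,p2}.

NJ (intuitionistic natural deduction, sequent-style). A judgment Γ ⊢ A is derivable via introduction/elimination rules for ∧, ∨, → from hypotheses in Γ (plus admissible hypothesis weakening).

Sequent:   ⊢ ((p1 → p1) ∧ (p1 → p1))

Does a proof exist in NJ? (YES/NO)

Derivation (root first):
[∧I]  ⊢ ((p1 → p1) ∧ (p1 → p1))
  [→I]  ⊢ (p1 → p1)
    [Ax] p1 ⊢ p1
  [→I]  ⊢ (p1 → p1)
    [Ax] p1 ⊢ p1

Result: YES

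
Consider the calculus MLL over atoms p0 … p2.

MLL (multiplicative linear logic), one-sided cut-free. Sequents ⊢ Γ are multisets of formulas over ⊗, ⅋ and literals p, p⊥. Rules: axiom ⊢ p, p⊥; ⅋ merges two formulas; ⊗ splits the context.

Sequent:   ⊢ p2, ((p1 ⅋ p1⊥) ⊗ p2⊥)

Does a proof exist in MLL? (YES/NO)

Derivation trace:
[⊗]  ⊢ p2, ((p1 ⅋ p1⊥) ⊗ p2⊥)
  [⅋]  ⊢ (p1 ⅋ p1⊥)
    [Ax]  ⊢ p1, p1⊥
  [Ax]  ⊢ p2, p2⊥

Result: YES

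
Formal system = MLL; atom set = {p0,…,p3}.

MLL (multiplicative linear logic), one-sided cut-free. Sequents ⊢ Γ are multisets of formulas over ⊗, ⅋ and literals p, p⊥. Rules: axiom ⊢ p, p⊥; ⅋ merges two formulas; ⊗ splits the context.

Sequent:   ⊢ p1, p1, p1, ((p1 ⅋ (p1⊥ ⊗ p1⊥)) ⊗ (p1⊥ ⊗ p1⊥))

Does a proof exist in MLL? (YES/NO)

Proof tree:
[⊗]  ⊢ p1, p1, p1, ((p1 ⅋ (p1⊥ ⊗ p1⊥)) ⊗ (p1⊥ ⊗ p1⊥))
  [⅋]  ⊢ p1, (p1 ⅋ (p1⊥ ⊗ p1⊥))
    [⊗]  ⊢ p1, p1, (p1⊥ ⊗ p1⊥)
      [Ax]  ⊢ p1, p1⊥
      [Ax]  ⊢ p1, p1⊥
  [⊗]  ⊢ p1, p1, (p1⊥ ⊗ p1⊥)
    [Ax]  ⊢ p1, p1⊥
    [Ax]  ⊢ p1, p1⊥

Result: YES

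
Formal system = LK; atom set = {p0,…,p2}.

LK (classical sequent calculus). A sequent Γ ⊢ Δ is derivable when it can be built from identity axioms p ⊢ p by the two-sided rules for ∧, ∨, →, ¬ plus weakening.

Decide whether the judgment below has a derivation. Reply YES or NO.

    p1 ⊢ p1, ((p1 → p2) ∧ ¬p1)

Derivation trace:
[∧R] p1 ⊢ p1, ((p1 → p2) ∧ ¬p1)
  [WL] p1 ⊢ p1, (p1 → p2)
    [→R]  ⊢ p1, (p1 → p2)
      [WR] p1 ⊢ p1, p2
        [Ax] p1 ⊢ p1
  [¬R]  ⊢ p1, ¬p1
    [Ax] p1 ⊢ p1

Result: YES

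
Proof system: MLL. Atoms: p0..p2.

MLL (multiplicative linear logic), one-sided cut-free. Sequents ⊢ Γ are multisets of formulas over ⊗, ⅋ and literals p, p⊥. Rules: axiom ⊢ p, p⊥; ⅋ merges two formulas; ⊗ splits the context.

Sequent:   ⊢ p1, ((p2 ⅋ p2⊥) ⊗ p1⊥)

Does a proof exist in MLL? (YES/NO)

Derivation (root first):
[⊗]  ⊢ p1, ((p2 ⅋ p2⊥) ⊗ p1⊥)
  [⅋]  ⊢ (p2 ⅋ p2⊥)
    [Ax]  ⊢ p2, p2⊥
  [Ax]  ⊢ p1, p1⊥

Result: YES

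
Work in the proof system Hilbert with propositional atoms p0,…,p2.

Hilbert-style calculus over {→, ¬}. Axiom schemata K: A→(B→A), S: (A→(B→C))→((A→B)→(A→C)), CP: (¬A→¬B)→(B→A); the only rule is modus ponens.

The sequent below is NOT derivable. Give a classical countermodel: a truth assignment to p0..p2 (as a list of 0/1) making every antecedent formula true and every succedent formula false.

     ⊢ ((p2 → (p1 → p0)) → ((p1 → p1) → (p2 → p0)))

Truth-table refutation:
  v=000: Γ:[] Δ:[((p2 → (p1 → p0)) → ((p1 → p1) → (p2 → p0)))=T] refutes=False
  v=001: Γ:[] Δ:[((p2 → (p1 → p0)) → ((p1 → p1) → (p2 → p0)))=F] refutes=True  ← countermodel

Result: [0, 0, 1]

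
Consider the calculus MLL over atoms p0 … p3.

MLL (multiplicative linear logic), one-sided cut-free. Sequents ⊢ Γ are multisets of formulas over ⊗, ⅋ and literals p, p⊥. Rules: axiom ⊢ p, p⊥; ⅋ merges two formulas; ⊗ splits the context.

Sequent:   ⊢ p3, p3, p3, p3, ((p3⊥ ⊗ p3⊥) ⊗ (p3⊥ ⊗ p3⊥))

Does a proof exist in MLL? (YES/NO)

Derivation (root first):
[⊗]  ⊢ p3, p3, p3, p3, ((p3⊥ ⊗ p3⊥) ⊗ (p3⊥ ⊗ p3⊥))
  [⊗]  ⊢ p3, p3, (p3⊥ ⊗ p3⊥)
    [Ax]  ⊢ p3, p3⊥
    [Ax]  ⊢ p3, p3⊥
  [⊗]  ⊢ p3, p3, (p3⊥ ⊗ p3⊥)
    [Ax]  ⊢ p3, p3⊥
    [Ax]  ⊢ p3, p3⊥

Result: YES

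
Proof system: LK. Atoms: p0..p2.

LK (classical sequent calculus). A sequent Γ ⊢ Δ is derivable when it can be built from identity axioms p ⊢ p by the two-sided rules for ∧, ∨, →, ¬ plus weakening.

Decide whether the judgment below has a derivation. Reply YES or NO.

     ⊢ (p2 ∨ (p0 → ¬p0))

Enumerate valuations to refute Γ ⊢ Δ:
  v=000: Γ:[] Δ:[(p2 ∨ (p0 → ¬p0))=T] refutes=False
  v=001: Γ:[] Δ:[(p2 ∨ (p0 → ¬p0))=T] refutes=False
  v=010: Γ:[] Δ:[(p2 ∨ (p0 → ¬p0))=T] refutes=False
  v=011: Γ:[] Δ:[(p2 ∨ (p0 → ¬p0))=T] refutes=False
  v=100: Γ:[] Δ:[(p2 ∨ (p0 → ¬p0))=F] refutes=True  ← countermodel

Result: NO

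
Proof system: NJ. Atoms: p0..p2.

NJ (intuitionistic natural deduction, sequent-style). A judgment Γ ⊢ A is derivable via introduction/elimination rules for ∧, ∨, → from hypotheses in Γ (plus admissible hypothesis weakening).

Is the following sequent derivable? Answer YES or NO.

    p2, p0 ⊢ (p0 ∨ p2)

Derivation (root first):
[∨I₂] p2, p0 ⊢ (p0 ∨ p2)
  [Wk] p2, p0 ⊢ p2
    [Ax] p2 ⊢ p2

Result: YES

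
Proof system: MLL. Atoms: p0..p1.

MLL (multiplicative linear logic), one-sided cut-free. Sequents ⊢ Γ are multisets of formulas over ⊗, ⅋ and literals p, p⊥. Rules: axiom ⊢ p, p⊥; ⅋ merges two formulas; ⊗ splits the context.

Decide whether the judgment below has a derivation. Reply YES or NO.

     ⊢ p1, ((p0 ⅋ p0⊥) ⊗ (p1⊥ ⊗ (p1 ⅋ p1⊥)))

Proof tree:
[⊗]  ⊢ p1, ((p0 ⅋ p0⊥) ⊗ (p1⊥ ⊗ (p1 ⅋ p1⊥)))
  [⅋]  ⊢ (p0 ⅋ p0⊥)
    [Ax]  ⊢ p0, p0⊥
  [⊗]  ⊢ p1, (p1⊥ ⊗ (p1 ⅋ p1⊥))
    [Ax]  ⊢ p1, p1⊥
    [⅋]  ⊢ (p1 ⅋ p1⊥)
      [Ax]  ⊢ p1, p1⊥

Result: YES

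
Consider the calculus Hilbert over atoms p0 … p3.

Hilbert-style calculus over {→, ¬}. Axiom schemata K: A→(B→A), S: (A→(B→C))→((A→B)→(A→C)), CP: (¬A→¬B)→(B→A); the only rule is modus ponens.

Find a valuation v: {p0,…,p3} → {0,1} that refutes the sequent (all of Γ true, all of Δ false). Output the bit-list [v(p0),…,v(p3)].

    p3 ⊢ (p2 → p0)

Search for a countermodel by truth-table:
  v=0000: Γ:[p3=F] Δ:[(p2 → p0)=T] refutes=False
  v=0001: Γ:[p3=T] Δ:[(p2 → p0)=T] refutes=False
  v=0010: Γ:[p3=F] Δ:[(p2 → p0)=F] refutes=False
  v=0011: Γ:[p3=T] Δ:[(p2 → p0)=F] refutes=True  ← countermodel

Result: [0, 0, 1, 1]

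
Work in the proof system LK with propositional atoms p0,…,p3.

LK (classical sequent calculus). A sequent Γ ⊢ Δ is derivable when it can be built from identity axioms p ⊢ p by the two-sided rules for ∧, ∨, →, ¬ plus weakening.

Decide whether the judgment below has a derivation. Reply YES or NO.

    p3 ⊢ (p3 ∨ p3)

Derivation trace:
[∨R] p3 ⊢ (p3 ∨ p3)
  [WR] p3 ⊢ p3, p3
    [Ax] p3 ⊢ p3

Result: YES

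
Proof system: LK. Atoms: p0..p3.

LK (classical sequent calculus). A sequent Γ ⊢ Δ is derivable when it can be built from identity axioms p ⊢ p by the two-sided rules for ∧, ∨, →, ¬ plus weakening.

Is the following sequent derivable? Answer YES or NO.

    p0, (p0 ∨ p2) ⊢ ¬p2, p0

Proof tree:
[∨L] p0, (p0 ∨ p2) ⊢ ¬p2, p0
  [¬R] p0 ⊢ p0, ¬p2
    [WL] p0, p2 ⊢ p0
      [Ax] p0 ⊢ p0
  [WL] p0, p2 ⊢ p0
    [Ax] p0 ⊢ p0

Result: YES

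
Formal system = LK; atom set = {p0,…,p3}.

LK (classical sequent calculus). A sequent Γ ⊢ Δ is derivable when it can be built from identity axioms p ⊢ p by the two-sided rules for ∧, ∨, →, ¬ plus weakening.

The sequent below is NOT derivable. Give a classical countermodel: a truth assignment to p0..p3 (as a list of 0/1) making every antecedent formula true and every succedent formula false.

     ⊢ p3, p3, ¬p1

Search for a countermodel by truth-table:
  v=0000: Γ:[] Δ:[p3=F, p3=F, ¬p1=T] refutes=False
  v=0001: Γ:[] Δ:[p3=T, p3=T, ¬p1=T] refutes=False
  v=0010: Γ:[] Δ:[p3=F, p3=F, ¬p1=T] refutes=False
  v=0011: Γ:[] Δ:[p3=T, p3=T, ¬p1=T] refutes=False
  v=0100: Γ:[] Δ:[p3=F, p3=F, ¬p1=F] refutes=True  ← countermodel

Result: [0, 1, 0, 0]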